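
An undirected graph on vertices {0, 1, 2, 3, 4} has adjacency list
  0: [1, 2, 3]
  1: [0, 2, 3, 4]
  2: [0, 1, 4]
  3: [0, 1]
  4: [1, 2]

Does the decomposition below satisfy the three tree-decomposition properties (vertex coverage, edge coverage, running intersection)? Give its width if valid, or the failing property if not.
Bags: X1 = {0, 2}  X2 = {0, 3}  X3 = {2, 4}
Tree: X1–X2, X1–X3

A tree decomposition must satisfy three properties: every vertex lies in some bag; for every edge, both endpoints lie together in some bag; and for every vertex, the bags containing it form a connected subtree. Here vertex 1 appears in no bag, so the decomposition is invalid.

No — vertex 1 appears in no bag.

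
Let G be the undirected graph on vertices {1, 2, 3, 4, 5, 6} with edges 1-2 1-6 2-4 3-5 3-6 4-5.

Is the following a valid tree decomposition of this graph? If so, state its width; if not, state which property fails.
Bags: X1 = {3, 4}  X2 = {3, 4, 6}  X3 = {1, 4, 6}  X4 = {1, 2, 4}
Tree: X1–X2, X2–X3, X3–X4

No — vertex 5 appears in no bag.

A tree decomposition must satisfy three properties: every vertex lies in some bag; for every edge, both endpoints lie together in some bag; and for every vertex, the bags containing it form a connected subtree. Here vertex 5 appears in no bag, so the decomposition is invalid.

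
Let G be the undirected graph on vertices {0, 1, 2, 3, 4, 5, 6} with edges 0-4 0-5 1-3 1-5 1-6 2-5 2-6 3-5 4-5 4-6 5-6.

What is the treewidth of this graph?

A width-2 tree decomposition is:
Bags: B1 = {1, 3, 5}  B2 = {1, 5, 6}  B3 = {2, 5, 6}  B4 = {4, 5, 6}  B5 = {0, 4, 5}
Tree: B1–B2, B2–B3, B3–B4, B4–B5
Each bag holds 3 vertices, so the decomposition has width 2, which upper-bounds the treewidth. On the other hand G contains the 3-clique {0, 4, 5}. A clique must lie in a single bag of any decomposition, so no decomposition can have width below 2. Therefore the treewidth is 2.

2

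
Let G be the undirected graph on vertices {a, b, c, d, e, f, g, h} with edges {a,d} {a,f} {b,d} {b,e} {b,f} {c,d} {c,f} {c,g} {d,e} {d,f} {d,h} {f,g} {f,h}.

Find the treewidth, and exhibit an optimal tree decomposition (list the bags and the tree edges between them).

Each bag holds 3 vertices, so the decomposition has width 2, which upper-bounds the treewidth. Conversely, {b, d, e} is a clique of size 3, and the vertices of any clique must share a bag in every tree decomposition; so some bag has ≥ 3 vertices and tw(G) ≥ 2. Therefore the treewidth is 2.

Treewidth 2.
Bags: B1 = {b, d, f}  B2 = {c, d, f}  B3 = {a, d, f}  B4 = {b, d, e}  B5 = {c, f, g}  B6 = {d, f, h}
Tree: B1–B2, B2–B3, B1–B4, B2–B5, B1–B6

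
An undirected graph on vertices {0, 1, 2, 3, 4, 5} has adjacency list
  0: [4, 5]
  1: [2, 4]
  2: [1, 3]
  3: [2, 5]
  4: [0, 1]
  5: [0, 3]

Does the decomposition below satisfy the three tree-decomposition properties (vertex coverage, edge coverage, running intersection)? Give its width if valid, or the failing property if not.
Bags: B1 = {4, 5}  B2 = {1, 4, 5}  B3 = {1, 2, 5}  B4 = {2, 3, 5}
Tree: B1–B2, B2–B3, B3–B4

A tree decomposition must satisfy three properties: every vertex lies in some bag; for every edge, both endpoints lie together in some bag; and for every vertex, the bags containing it form a connected subtree. Here vertex 0 appears in no bag, so the decomposition is invalid.

No — vertex 0 appears in no bag.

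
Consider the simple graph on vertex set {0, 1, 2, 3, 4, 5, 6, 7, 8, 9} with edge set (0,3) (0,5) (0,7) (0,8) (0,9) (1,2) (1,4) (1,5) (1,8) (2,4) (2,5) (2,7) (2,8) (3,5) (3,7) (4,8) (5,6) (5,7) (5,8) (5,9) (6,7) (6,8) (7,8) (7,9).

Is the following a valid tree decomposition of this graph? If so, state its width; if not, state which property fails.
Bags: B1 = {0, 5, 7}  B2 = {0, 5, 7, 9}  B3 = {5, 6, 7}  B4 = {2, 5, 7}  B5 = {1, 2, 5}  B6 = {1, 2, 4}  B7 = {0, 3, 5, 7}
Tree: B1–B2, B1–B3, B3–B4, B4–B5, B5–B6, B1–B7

A tree decomposition must satisfy three properties: every vertex lies in some bag; for every edge, both endpoints lie together in some bag; and for every vertex, the bags containing it form a connected subtree. Here vertex 8 appears in no bag, so the decomposition is invalid.

No — vertex 8 appears in no bag.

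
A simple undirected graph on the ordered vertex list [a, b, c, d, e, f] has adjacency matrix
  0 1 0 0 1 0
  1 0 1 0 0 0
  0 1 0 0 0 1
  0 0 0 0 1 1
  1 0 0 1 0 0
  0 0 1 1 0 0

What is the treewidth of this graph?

2

A width-2 tree decomposition is:
Bags: B1 = {a, b, e}  B2 = {b, d, e}  B3 = {b, d, f}  B4 = {b, c, f}
Tree: B1–B2, B2–B3, B3–B4
The largest bag has 3 vertices, giving width 2; this decomposition certifies tw(G) ≤ 2. For the lower bound, G contains the cycle b–a–e–d–f–c–b, so G is not a forest; only forests have treewidth ≤ 1, hence tw(G) ≥ 2. The upper and lower bounds meet at 2, so that is the treewidth.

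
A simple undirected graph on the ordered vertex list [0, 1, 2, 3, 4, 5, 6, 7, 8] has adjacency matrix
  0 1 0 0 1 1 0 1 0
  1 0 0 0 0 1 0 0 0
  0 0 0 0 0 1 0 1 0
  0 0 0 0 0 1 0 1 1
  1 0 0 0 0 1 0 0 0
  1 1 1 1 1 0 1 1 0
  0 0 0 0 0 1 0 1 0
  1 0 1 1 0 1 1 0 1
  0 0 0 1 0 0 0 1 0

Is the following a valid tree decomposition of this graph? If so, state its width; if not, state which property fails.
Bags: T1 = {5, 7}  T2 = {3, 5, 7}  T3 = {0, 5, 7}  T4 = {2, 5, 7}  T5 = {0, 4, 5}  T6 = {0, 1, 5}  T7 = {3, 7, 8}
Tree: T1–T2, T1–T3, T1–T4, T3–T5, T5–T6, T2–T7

No — vertex 6 appears in no bag.

A tree decomposition must satisfy three properties: every vertex lies in some bag; for every edge, both endpoints lie together in some bag; and for every vertex, the bags containing it form a connected subtree. Here vertex 6 appears in no bag, so the decomposition is invalid.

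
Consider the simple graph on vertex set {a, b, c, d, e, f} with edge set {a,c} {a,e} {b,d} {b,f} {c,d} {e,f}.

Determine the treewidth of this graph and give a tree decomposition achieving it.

The largest bag has 3 vertices, giving width 2; this decomposition certifies tw(G) ≤ 2. For the lower bound, G contains the cycle b–f–e–a–c–d–b, so G is not a forest; only forests have treewidth ≤ 1, hence tw(G) ≥ 2. Therefore the treewidth is 2.

Treewidth 2.
Bags: B1 = {b, e, f}  B2 = {a, b, e}  B3 = {a, b, c}  B4 = {b, c, d}
Tree: B1–B2, B2–B3, B3–B4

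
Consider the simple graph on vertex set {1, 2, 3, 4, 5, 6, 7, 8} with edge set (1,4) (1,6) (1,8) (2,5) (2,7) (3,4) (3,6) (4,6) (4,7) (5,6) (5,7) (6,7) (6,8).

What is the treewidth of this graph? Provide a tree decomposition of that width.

Treewidth 2.
One optimal decomposition is:
Bags: B1 = {1, 4, 6}  B2 = {4, 6, 7}  B3 = {5, 6, 7}  B4 = {1, 6, 8}  B5 = {3, 4, 6}  B6 = {2, 5, 7}
Tree: B1–B2, B2–B3, B1–B4, B1–B5, B3–B6

The largest bag has 3 vertices, giving width 2; this decomposition certifies tw(G) ≤ 2. Conversely, {2, 5, 7} is a clique of size 3, and the vertices of any clique must share a bag in every tree decomposition; so some bag has ≥ 3 vertices and tw(G) ≥ 2. Hence tw(G) = 2 exactly.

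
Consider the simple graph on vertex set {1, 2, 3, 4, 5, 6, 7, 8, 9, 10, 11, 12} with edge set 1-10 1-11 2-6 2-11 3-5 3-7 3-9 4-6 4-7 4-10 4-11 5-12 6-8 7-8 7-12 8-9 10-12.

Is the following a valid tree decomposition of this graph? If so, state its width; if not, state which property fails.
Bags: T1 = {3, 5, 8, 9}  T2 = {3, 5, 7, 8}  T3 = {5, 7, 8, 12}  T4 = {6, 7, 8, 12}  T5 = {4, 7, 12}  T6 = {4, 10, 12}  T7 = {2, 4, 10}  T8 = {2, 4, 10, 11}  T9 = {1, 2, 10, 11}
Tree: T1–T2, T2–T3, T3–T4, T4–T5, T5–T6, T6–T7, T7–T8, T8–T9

A tree decomposition must satisfy three properties: every vertex lies in some bag; for every edge, both endpoints lie together in some bag; and for every vertex, the bags containing it form a connected subtree. Here edge (6,4) lies in no bag, so the decomposition is invalid.

No — edge (6,4) lies in no bag.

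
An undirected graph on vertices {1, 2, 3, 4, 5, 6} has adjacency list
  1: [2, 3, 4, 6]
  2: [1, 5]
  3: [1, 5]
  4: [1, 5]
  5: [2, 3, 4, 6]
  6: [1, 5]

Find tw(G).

2

A width-2 tree decomposition is:
Bags: B1 = {1, 2, 5}  B2 = {1, 4, 5}  B3 = {1, 3, 5}  B4 = {1, 5, 6}
Tree: B1–B2, B2–B3, B3–B4
The largest bag has 3 vertices, giving width 2; this decomposition certifies tw(G) ≤ 2. For the lower bound, G contains the cycle 1–2–5–4–1, so G is not a forest; only forests have treewidth ≤ 1, hence tw(G) ≥ 2. Therefore the treewidth is 2.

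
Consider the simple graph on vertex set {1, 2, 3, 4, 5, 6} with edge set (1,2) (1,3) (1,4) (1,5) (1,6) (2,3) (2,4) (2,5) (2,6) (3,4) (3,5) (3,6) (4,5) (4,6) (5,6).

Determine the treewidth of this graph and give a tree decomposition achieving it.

Treewidth 5.
One such decomposition:
Bags: B1 = {1, 2, 3, 4, 5, 6}
Tree: (single bag)

With just one bag of size 6, the width is 6 − 1 = 5, so tw(G) ≤ 5. For the lower bound, the 6 vertices {1, 2, 3, 4, 5, 6} are pairwise adjacent, and any tree decomposition puts a clique entirely inside one bag — forcing width ≥ 5. Combining the bounds, tw(G) = 5.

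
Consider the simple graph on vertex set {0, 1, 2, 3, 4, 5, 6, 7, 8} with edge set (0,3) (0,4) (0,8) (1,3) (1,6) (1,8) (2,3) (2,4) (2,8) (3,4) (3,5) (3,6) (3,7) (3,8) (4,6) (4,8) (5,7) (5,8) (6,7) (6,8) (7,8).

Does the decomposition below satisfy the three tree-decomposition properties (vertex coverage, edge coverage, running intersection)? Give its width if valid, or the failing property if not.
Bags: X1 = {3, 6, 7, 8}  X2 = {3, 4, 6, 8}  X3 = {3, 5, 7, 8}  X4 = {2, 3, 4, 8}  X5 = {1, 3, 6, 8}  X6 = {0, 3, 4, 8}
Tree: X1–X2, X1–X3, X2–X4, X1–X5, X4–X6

Yes; width 3.

Vertex coverage: the bags together contain {0, 1, 2, 3, 4, 5, 6, 7, 8}, the full vertex set. Edge coverage: each edge of G has both endpoints in at least one bag. Running intersection: for every vertex, the bags containing it form a connected subtree. All three properties hold, so this is a valid tree decomposition of width max|bag| − 1 = 3, and hence tw(G) ≤ 3.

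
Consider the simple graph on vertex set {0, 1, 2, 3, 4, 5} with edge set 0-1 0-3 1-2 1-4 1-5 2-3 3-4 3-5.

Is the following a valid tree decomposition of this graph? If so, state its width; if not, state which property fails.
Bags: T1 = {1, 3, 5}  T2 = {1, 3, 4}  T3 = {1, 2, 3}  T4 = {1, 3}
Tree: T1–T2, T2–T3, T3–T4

A tree decomposition must satisfy three properties: every vertex lies in some bag; for every edge, both endpoints lie together in some bag; and for every vertex, the bags containing it form a connected subtree. Here vertex 0 appears in no bag, so the decomposition is invalid.

No — vertex 0 appears in no bag.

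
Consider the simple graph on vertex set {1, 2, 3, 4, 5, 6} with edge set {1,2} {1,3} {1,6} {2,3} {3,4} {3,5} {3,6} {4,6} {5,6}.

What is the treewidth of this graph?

2

A width-2 tree decomposition is:
Bags: B1 = {3, 4, 6}  B2 = {1, 3, 6}  B3 = {1, 2, 3}  B4 = {3, 5, 6}
Tree: B1–B2, B2–B3, B2–B4
Every bag has size at most 3, so the width is 3 − 1 = 2 and tw(G) ≤ 2. Conversely, {1, 2, 3} is a clique of size 3, and the vertices of any clique must share a bag in every tree decomposition; so some bag has ≥ 3 vertices and tw(G) ≥ 2. Therefore the treewidth is 2.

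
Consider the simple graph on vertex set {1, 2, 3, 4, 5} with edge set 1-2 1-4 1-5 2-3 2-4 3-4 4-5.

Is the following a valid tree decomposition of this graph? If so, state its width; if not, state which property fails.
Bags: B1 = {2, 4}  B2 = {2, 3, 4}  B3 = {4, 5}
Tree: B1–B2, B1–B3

No — vertex 1 appears in no bag.

A tree decomposition must satisfy three properties: every vertex lies in some bag; for every edge, both endpoints lie together in some bag; and for every vertex, the bags containing it form a connected subtree. Here vertex 1 appears in no bag, so the decomposition is invalid.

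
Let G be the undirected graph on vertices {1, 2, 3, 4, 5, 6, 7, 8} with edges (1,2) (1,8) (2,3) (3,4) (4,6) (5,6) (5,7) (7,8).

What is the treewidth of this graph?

A width-2 tree decomposition is:
Bags: B1 = {5, 7, 8}  B2 = {1, 5, 8}  B3 = {1, 2, 5}  B4 = {2, 3, 5}  B5 = {3, 4, 5}  B6 = {4, 5, 6}
Tree: B1–B2, B2–B3, B3–B4, B4–B5, B5–B6
The largest bag has 3 vertices, giving width 2; this decomposition certifies tw(G) ≤ 2. For the lower bound, G contains the cycle 5–7–8–1–2–3–4–6–5, so G is not a forest; only forests have treewidth ≤ 1, hence tw(G) ≥ 2. Combining the bounds, tw(G) = 2.

2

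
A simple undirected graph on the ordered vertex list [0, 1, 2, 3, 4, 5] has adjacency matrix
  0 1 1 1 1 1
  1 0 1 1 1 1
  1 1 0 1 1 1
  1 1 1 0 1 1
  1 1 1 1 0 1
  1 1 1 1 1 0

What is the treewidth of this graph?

A width-5 tree decomposition is:
Bags: B1 = {0, 1, 2, 3, 4, 5}
Tree: (single bag)
With just one bag of size 6, the width is 6 − 1 = 5, so tw(G) ≤ 5. For the lower bound, the 6 vertices {0, 1, 2, 3, 4, 5} are pairwise adjacent, and any tree decomposition puts a clique entirely inside one bag — forcing width ≥ 5. Hence tw(G) = 5 exactly.

5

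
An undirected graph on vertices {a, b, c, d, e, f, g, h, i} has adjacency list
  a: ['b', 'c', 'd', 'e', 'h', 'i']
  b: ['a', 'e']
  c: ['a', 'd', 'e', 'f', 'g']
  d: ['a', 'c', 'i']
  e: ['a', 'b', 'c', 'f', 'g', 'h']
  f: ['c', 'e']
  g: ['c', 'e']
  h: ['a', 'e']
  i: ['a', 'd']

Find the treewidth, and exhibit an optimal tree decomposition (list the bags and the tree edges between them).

Treewidth 2.
One optimal decomposition is:
Bags: B1 = {a, c, e}  B2 = {a, b, e}  B3 = {c, e, g}  B4 = {a, e, h}  B5 = {c, e, f}  B6 = {a, c, d}  B7 = {a, d, i}
Tree: B1–B2, B1–B3, B1–B4, B3–B5, B1–B6, B6–B7

Each bag holds 3 vertices, so the decomposition has width 2, which upper-bounds the treewidth. For the lower bound, the 3 vertices {c, e, g} are pairwise adjacent, and any tree decomposition puts a clique entirely inside one bag — forcing width ≥ 2. Hence tw(G) = 2 exactly.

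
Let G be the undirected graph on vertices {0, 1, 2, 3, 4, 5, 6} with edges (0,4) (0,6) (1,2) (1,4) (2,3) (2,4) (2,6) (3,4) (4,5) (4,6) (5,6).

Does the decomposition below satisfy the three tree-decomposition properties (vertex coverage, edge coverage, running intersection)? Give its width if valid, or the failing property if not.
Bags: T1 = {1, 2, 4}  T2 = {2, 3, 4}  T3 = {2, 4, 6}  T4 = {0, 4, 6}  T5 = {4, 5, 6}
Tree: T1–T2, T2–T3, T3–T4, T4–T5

Yes; width 2.

Vertex coverage: the bags together contain {0, 1, 2, 3, 4, 5, 6}, the full vertex set. Edge coverage: each edge of G has both endpoints in at least one bag. Running intersection: for every vertex, the bags containing it form a connected subtree. All three properties hold, so this is a valid tree decomposition of width max|bag| − 1 = 2, and hence tw(G) ≤ 2.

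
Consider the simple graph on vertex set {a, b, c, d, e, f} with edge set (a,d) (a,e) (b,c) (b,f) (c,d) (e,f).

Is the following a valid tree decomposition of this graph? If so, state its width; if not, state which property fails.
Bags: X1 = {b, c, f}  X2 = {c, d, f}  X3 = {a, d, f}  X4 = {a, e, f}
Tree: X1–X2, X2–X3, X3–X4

Yes; width 2.

Every vertex of G appears in some bag (union = {a, b, c, d, e, f}); every edge is covered by a bag; and for each vertex v the set of bags containing v is connected in the bag tree. The decomposition is therefore valid. The largest bag has 3 vertices, so the width is 2.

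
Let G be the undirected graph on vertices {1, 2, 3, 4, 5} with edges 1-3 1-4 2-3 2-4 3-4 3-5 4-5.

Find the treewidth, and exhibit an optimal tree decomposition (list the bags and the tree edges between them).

Treewidth 2.
One optimal decomposition is:
Bags: B1 = {2, 3, 4}  B2 = {3, 4, 5}  B3 = {1, 3, 4}
Tree: B1–B2, B1–B3

Each bag holds 3 vertices, so the decomposition has width 2, which upper-bounds the treewidth. For the lower bound, the 3 vertices {1, 3, 4} are pairwise adjacent, and any tree decomposition puts a clique entirely inside one bag — forcing width ≥ 2. Combining the bounds, tw(G) = 2.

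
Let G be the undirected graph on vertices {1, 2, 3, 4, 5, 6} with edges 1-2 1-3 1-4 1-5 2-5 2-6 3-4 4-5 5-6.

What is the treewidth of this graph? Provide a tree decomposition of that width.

Every bag has size at most 3, so the width is 3 − 1 = 2 and tw(G) ≤ 2. On the other hand G contains the 3-clique {1, 2, 5}. A clique must lie in a single bag of any decomposition, so no decomposition can have width below 2. Combining the bounds, tw(G) = 2.

Treewidth 2.
Bags: B1 = {1, 2, 5}  B2 = {2, 5, 6}  B3 = {1, 4, 5}  B4 = {1, 3, 4}
Tree: B1–B2, B1–B3, B3–B4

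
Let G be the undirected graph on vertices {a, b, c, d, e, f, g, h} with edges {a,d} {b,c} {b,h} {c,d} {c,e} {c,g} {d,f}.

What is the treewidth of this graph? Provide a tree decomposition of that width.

Treewidth 1.
One such decomposition:
Bags: B1 = {b, c}  B2 = {c, d}  B3 = {b, h}  B4 = {d, f}  B5 = {c, e}  B6 = {c, g}  B7 = {a, d}
Tree: B1–B2, B1–B3, B2–B4, B1–B5, B1–B6, B2–B7

Every bag has size at most 2, so the width is 2 − 1 = 1 and tw(G) ≤ 1. Since G has at least one edge (e.g. b–c), it is not an edgeless graph, so tw(G) ≥ 1. The upper and lower bounds meet at 1, so that is the treewidth.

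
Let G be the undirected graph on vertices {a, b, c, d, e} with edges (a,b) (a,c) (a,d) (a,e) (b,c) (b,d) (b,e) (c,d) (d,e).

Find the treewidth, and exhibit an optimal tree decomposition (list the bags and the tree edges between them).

Treewidth 3.
Bags: B1 = {a, b, d, e}  B2 = {a, b, c, d}
Tree: B1–B2

The largest bag has 4 vertices, giving width 3; this decomposition certifies tw(G) ≤ 3. For the lower bound, the 4 vertices {a, b, d, e} are pairwise adjacent, and any tree decomposition puts a clique entirely inside one bag — forcing width ≥ 3. Hence tw(G) = 3 exactly.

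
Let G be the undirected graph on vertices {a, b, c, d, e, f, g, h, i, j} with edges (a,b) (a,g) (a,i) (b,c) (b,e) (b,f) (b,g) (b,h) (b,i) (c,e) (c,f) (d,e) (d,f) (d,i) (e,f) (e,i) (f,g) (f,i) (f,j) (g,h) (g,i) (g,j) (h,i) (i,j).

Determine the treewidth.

3

A width-3 tree decomposition is:
Bags: B1 = {b, e, f, i}  B2 = {b, f, g, i}  B3 = {a, b, g, i}  B4 = {b, c, e, f}  B5 = {f, g, i, j}  B6 = {b, g, h, i}  B7 = {d, e, f, i}
Tree: B1–B2, B2–B3, B1–B4, B2–B5, B3–B6, B1–B7
Every bag has size at most 4, so the width is 4 − 1 = 3 and tw(G) ≤ 3. On the other hand G contains the 4-clique {b, c, e, f}. A clique must lie in a single bag of any decomposition, so no decomposition can have width below 3. Therefore the treewidth is 3.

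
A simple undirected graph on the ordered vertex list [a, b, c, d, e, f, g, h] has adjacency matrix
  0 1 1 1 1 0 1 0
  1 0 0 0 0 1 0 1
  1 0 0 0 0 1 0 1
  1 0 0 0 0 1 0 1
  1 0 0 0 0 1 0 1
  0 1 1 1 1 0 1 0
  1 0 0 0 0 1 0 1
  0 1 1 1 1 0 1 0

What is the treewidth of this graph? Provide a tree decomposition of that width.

The largest bag has 4 vertices, giving width 3; this decomposition certifies tw(G) ≤ 3. For the lower bound: the 4 vertex sets {d,h}, {b,f}, {a}, {e} are disjoint, each induces a connected subgraph, and every pair is joined by at least one edge of G. Contracting each set to a single vertex therefore yields K_{4} as a minor, and since treewidth is minor-monotone, tw(G) ≥ tw(K_{4}) = 3. Combining the bounds, tw(G) = 3.

Treewidth 3.
One optimal decomposition is:
Bags: B1 = {a, d, f, h}  B2 = {a, b, f, h}  B3 = {a, e, f, h}  B4 = {a, f, g, h}  B5 = {a, c, f, h}
Tree: B1–B2, B2–B3, B3–B4, B4–B5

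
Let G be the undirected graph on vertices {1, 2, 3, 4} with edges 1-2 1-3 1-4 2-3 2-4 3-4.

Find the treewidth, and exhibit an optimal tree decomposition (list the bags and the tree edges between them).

Treewidth 3.
One such decomposition:
Bags: B1 = {1, 2, 3, 4}
Tree: (single bag)

A single bag containing all 4 vertices is trivially a valid decomposition of width 3. On the other hand G contains the 4-clique {1, 2, 3, 4}. A clique must lie in a single bag of any decomposition, so no decomposition can have width below 3. The upper and lower bounds meet at 3, so that is the treewidth.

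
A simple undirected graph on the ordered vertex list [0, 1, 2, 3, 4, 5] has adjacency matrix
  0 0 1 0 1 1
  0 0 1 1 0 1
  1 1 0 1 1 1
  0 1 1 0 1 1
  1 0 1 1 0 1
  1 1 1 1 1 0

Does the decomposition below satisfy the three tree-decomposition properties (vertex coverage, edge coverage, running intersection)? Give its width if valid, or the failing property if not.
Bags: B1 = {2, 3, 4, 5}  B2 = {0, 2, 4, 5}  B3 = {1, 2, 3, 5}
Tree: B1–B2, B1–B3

Vertex coverage: the bags together contain {0, 1, 2, 3, 4, 5}, the full vertex set. Edge coverage: each edge of G has both endpoints in at least one bag. Running intersection: for every vertex, the bags containing it form a connected subtree. All three properties hold, so this is a valid tree decomposition of width max|bag| − 1 = 3, and hence tw(G) ≤ 3.

Yes; width 3.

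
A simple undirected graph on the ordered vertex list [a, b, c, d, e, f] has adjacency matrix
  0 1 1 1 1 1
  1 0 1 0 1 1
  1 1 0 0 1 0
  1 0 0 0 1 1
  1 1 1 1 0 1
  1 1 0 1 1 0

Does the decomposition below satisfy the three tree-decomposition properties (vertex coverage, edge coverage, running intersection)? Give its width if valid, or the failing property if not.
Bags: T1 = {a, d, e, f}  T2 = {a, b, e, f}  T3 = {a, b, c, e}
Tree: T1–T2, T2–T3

Yes; width 3.

Vertex coverage: the bags together contain {a, b, c, d, e, f}, the full vertex set. Edge coverage: each edge of G has both endpoints in at least one bag. Running intersection: for every vertex, the bags containing it form a connected subtree. All three properties hold, so this is a valid tree decomposition of width max|bag| − 1 = 3, and hence tw(G) ≤ 3.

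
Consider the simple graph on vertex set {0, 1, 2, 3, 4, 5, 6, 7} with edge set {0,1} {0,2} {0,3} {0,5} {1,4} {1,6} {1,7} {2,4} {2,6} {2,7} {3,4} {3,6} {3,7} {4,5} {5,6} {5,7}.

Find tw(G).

A width-4 tree decomposition is:
Bags: B1 = {1, 2, 3, 5, 6}  B2 = {0, 1, 2, 3, 5}  B3 = {1, 2, 3, 5, 7}  B4 = {1, 2, 3, 4, 5}
Tree: B1–B2, B2–B3, B3–B4
The largest bag has 5 vertices, giving width 4; this decomposition certifies tw(G) ≤ 4. For the lower bound: the 5 vertex sets {1,6}, {0,3}, {5,7}, {2}, {4} are disjoint, each induces a connected subgraph, and every pair is joined by at least one edge of G. Contracting each set to a single vertex therefore yields K_{5} as a minor, and since treewidth is minor-monotone, tw(G) ≥ tw(K_{5}) = 4. The upper and lower bounds meet at 4, so that is the treewidth.

4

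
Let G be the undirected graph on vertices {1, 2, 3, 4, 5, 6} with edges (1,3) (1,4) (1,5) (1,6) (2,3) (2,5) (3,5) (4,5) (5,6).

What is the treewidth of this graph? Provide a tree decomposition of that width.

Treewidth 2.
One such decomposition:
Bags: B1 = {1, 3, 5}  B2 = {2, 3, 5}  B3 = {1, 4, 5}  B4 = {1, 5, 6}
Tree: B1–B2, B1–B3, B1–B4

Every bag has size at most 3, so the width is 3 − 1 = 2 and tw(G) ≤ 2. On the other hand G contains the 3-clique {1, 3, 5}. A clique must lie in a single bag of any decomposition, so no decomposition can have width below 2. Therefore the treewidth is 2.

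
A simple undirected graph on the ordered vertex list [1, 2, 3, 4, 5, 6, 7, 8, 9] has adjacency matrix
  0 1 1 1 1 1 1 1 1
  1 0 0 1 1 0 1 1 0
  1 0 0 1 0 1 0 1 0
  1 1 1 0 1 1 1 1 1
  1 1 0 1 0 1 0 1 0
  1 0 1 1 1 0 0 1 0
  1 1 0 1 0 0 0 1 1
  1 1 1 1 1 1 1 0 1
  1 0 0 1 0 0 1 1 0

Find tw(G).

A width-4 tree decomposition is:
Bags: B1 = {1, 4, 5, 6, 8}  B2 = {1, 2, 4, 5, 8}  B3 = {1, 2, 4, 7, 8}  B4 = {1, 4, 7, 8, 9}  B5 = {1, 3, 4, 6, 8}
Tree: B1–B2, B2–B3, B3–B4, B1–B5
The largest bag has 5 vertices, giving width 4; this decomposition certifies tw(G) ≤ 4. For the lower bound, the 5 vertices {1, 4, 7, 8, 9} are pairwise adjacent, and any tree decomposition puts a clique entirely inside one bag — forcing width ≥ 4. Hence tw(G) = 4 exactly.

4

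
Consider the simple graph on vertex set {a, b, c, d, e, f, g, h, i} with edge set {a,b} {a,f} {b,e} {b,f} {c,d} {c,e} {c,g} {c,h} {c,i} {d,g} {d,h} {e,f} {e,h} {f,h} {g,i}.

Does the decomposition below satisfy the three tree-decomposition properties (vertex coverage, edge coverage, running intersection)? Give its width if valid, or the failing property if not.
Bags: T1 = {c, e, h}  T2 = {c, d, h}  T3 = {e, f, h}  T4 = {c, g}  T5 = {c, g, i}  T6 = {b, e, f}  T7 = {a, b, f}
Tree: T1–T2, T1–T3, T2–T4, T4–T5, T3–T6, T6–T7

A tree decomposition must satisfy three properties: every vertex lies in some bag; for every edge, both endpoints lie together in some bag; and for every vertex, the bags containing it form a connected subtree. Here edge (d,g) lies in no bag, so the decomposition is invalid.

No — edge (d,g) lies in no bag.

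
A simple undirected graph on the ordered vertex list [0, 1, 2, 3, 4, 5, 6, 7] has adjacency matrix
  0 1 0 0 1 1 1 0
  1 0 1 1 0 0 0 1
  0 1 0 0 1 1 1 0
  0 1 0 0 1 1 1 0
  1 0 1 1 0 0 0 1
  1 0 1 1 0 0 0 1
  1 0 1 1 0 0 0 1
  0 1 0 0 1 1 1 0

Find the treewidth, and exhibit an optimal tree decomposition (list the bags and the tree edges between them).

Each bag holds 5 vertices, so the decomposition has width 4, which upper-bounds the treewidth. For the lower bound: the 5 vertex sets {4,7}, {2,5}, {0,1}, {3}, {6} are disjoint, each induces a connected subgraph, and every pair is joined by at least one edge of G. Contracting each set to a single vertex therefore yields K_{5} as a minor, and since treewidth is minor-monotone, tw(G) ≥ tw(K_{5}) = 4. Hence tw(G) = 4 exactly.

Treewidth 4.
One such decomposition:
Bags: B1 = {0, 2, 3, 4, 7}  B2 = {0, 2, 3, 5, 7}  B3 = {0, 1, 2, 3, 7}  B4 = {0, 2, 3, 6, 7}
Tree: B1–B2, B2–B3, B3–B4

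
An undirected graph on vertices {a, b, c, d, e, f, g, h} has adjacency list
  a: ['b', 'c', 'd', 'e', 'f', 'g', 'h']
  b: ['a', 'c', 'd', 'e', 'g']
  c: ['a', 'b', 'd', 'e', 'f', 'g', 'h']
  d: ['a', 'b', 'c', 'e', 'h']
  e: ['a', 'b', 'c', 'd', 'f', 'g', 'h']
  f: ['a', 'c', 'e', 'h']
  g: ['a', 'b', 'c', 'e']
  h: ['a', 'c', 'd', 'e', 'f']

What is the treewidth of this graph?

4

A width-4 tree decomposition is:
Bags: B1 = {a, b, c, d, e}  B2 = {a, b, c, e, g}  B3 = {a, c, d, e, h}  B4 = {a, c, e, f, h}
Tree: B1–B2, B1–B3, B3–B4
The largest bag has 5 vertices, giving width 4; this decomposition certifies tw(G) ≤ 4. For the lower bound, the 5 vertices {a, c, d, e, h} are pairwise adjacent, and any tree decomposition puts a clique entirely inside one bag — forcing width ≥ 4. Hence tw(G) = 4 exactly.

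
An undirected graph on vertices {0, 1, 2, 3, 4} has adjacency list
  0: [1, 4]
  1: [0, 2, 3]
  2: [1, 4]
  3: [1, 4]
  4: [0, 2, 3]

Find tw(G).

2

A width-2 tree decomposition is:
Bags: B1 = {1, 3, 4}  B2 = {0, 1, 4}  B3 = {1, 2, 4}
Tree: B1–B2, B2–B3
The largest bag has 3 vertices, giving width 2; this decomposition certifies tw(G) ≤ 2. The edges 4–3–1–0–4 form a cycle, so G is not a tree and its treewidth is at least 2. The upper and lower bounds meet at 2, so that is the treewidth.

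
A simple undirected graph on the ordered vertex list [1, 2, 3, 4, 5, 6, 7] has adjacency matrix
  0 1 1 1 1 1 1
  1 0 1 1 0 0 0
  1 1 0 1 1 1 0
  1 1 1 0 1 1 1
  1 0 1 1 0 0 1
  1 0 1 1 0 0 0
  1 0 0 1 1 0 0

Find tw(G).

A width-3 tree decomposition is:
Bags: B1 = {1, 3, 4, 5}  B2 = {1, 4, 5, 7}  B3 = {1, 2, 3, 4}  B4 = {1, 3, 4, 6}
Tree: B1–B2, B1–B3, B1–B4
Every bag has size at most 4, so the width is 4 − 1 = 3 and tw(G) ≤ 3. For the lower bound, the 4 vertices {1, 2, 3, 4} are pairwise adjacent, and any tree decomposition puts a clique entirely inside one bag — forcing width ≥ 3. The upper and lower bounds meet at 3, so that is the treewidth.

3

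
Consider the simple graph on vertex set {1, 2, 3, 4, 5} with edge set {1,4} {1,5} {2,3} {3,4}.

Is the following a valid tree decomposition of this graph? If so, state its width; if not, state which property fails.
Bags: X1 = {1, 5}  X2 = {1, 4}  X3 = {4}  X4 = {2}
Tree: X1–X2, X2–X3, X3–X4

A tree decomposition must satisfy three properties: every vertex lies in some bag; for every edge, both endpoints lie together in some bag; and for every vertex, the bags containing it form a connected subtree. Here vertex 3 appears in no bag, so the decomposition is invalid.

No — vertex 3 appears in no bag.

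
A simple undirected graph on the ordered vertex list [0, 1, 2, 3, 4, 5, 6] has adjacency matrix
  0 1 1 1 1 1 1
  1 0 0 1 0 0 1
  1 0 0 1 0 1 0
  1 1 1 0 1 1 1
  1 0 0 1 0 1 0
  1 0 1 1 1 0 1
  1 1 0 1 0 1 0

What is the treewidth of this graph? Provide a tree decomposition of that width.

Treewidth 3.
One such decomposition:
Bags: B1 = {0, 2, 3, 5}  B2 = {0, 3, 4, 5}  B3 = {0, 3, 5, 6}  B4 = {0, 1, 3, 6}
Tree: B1–B2, B1–B3, B3–B4

Each bag holds 4 vertices, so the decomposition has width 3, which upper-bounds the treewidth. For the lower bound, the 4 vertices {0, 1, 3, 6} are pairwise adjacent, and any tree decomposition puts a clique entirely inside one bag — forcing width ≥ 3. Combining the bounds, tw(G) = 3.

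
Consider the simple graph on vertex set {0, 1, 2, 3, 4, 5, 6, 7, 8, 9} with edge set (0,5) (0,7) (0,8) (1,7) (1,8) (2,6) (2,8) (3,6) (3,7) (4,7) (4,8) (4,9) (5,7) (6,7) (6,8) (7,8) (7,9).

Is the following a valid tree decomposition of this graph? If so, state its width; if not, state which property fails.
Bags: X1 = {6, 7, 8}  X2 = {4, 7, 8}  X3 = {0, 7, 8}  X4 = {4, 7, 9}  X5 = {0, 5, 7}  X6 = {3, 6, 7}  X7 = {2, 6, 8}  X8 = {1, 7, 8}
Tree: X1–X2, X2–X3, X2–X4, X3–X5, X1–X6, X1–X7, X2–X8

Vertex coverage: the bags together contain {0, 1, 2, 3, 4, 5, 6, 7, 8, 9}, the full vertex set. Edge coverage: each edge of G has both endpoints in at least one bag. Running intersection: for every vertex, the bags containing it form a connected subtree. All three properties hold, so this is a valid tree decomposition of width max|bag| − 1 = 2, and hence tw(G) ≤ 2.

Yes; width 2.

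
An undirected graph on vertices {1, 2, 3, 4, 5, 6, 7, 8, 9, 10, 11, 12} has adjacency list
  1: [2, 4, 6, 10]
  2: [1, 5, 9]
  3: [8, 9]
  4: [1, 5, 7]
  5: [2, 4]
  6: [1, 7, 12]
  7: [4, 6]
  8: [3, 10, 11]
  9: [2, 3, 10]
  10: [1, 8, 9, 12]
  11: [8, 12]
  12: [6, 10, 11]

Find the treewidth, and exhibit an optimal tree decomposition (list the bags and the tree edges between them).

Treewidth 3.
Bags: B1 = {2, 4, 5, 7}  B2 = {1, 2, 4, 7}  B3 = {1, 2, 6, 7}  B4 = {1, 2, 6, 9}  B5 = {1, 6, 9, 10}  B6 = {6, 9, 10, 12}  B7 = {3, 9, 10, 12}  B8 = {3, 8, 10, 12}  B9 = {3, 8, 11, 12}
Tree: B1–B2, B2–B3, B3–B4, B4–B5, B5–B6, B6–B7, B7–B8, B8–B9

Each bag holds 4 vertices, so the decomposition has width 3, which upper-bounds the treewidth. For the lower bound: the 4 vertex sets {4,5,7}, {2}, {1}, {6,9,10,12} are disjoint, each induces a connected subgraph, and every pair is joined by at least one edge of G. Contracting each set to a single vertex therefore yields K_{4} as a minor, and since treewidth is minor-monotone, tw(G) ≥ tw(K_{4}) = 3. The upper and lower bounds meet at 3, so that is the treewidth.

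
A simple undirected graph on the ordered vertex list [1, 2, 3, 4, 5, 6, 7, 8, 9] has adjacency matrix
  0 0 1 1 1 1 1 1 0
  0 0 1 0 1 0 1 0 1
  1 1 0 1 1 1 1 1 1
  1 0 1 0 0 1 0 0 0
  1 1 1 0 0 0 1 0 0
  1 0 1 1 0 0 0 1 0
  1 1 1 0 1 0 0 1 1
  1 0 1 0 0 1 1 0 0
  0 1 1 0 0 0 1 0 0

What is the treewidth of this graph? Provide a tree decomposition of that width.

Treewidth 3.
One optimal decomposition is:
Bags: B1 = {1, 3, 6, 8}  B2 = {1, 3, 7, 8}  B3 = {1, 3, 5, 7}  B4 = {2, 3, 5, 7}  B5 = {1, 3, 4, 6}  B6 = {2, 3, 7, 9}
Tree: B1–B2, B2–B3, B3–B4, B1–B5, B4–B6

The largest bag has 4 vertices, giving width 3; this decomposition certifies tw(G) ≤ 3. Conversely, {1, 3, 5, 7} is a clique of size 4, and the vertices of any clique must share a bag in every tree decomposition; so some bag has ≥ 4 vertices and tw(G) ≥ 3. Therefore the treewidth is 3.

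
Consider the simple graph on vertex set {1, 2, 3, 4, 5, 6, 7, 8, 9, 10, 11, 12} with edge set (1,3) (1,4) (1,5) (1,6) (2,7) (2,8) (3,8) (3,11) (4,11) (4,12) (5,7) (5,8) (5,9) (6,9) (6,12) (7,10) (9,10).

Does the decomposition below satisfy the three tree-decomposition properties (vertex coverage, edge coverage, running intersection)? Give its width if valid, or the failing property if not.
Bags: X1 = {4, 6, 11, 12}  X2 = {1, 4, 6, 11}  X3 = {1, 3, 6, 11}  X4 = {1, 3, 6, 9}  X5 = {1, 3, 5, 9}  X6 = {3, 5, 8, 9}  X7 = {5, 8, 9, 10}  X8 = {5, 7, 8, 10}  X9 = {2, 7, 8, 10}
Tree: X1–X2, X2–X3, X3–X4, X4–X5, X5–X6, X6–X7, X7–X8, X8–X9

Yes; width 3.

Vertex coverage: the bags together contain {1, 2, 3, 4, 5, 6, 7, 8, 9, 10, 11, 12}, the full vertex set. Edge coverage: each edge of G has both endpoints in at least one bag. Running intersection: for every vertex, the bags containing it form a connected subtree. All three properties hold, so this is a valid tree decomposition of width max|bag| − 1 = 3, and hence tw(G) ≤ 3.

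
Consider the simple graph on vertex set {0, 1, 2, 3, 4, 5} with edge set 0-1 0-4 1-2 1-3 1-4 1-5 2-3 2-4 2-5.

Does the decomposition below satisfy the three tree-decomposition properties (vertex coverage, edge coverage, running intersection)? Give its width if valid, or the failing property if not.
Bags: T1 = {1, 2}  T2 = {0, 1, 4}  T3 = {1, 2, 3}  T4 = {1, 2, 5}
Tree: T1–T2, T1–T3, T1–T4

A tree decomposition must satisfy three properties: every vertex lies in some bag; for every edge, both endpoints lie together in some bag; and for every vertex, the bags containing it form a connected subtree. Here edge (4,2) lies in no bag, so the decomposition is invalid.

No — edge (4,2) lies in no bag.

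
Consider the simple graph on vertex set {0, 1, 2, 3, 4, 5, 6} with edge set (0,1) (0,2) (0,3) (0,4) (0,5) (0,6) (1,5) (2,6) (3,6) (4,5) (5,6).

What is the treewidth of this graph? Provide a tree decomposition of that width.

The largest bag has 3 vertices, giving width 2; this decomposition certifies tw(G) ≤ 2. On the other hand G contains the 3-clique {0, 2, 6}. A clique must lie in a single bag of any decomposition, so no decomposition can have width below 2. Combining the bounds, tw(G) = 2.

Treewidth 2.
One such decomposition:
Bags: B1 = {0, 4, 5}  B2 = {0, 5, 6}  B3 = {0, 3, 6}  B4 = {0, 1, 5}  B5 = {0, 2, 6}
Tree: B1–B2, B2–B3, B2–B4, B3–B5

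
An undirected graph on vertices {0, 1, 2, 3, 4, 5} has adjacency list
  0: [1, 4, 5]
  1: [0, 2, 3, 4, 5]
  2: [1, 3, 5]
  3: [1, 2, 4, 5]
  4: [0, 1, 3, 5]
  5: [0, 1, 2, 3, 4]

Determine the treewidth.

3

A width-3 tree decomposition is:
Bags: B1 = {1, 2, 3, 5}  B2 = {1, 3, 4, 5}  B3 = {0, 1, 4, 5}
Tree: B1–B2, B2–B3
Every bag has size at most 4, so the width is 4 − 1 = 3 and tw(G) ≤ 3. On the other hand G contains the 4-clique {0, 1, 4, 5}. A clique must lie in a single bag of any decomposition, so no decomposition can have width below 3. Therefore the treewidth is 3.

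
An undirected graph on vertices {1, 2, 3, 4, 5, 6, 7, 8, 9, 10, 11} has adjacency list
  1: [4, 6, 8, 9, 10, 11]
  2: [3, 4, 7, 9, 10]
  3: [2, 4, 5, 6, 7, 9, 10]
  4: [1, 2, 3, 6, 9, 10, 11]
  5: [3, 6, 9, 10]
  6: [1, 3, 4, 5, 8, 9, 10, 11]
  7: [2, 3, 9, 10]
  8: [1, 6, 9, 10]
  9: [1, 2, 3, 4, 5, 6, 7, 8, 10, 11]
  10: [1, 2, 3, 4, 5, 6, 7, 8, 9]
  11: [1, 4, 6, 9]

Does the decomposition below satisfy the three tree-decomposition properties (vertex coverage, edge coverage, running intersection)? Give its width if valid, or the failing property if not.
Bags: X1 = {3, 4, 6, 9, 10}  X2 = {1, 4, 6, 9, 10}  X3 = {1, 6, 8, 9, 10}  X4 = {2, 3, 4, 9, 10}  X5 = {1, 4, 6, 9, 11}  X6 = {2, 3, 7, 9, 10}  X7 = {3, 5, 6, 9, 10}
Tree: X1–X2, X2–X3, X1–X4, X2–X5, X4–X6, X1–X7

Checking the three conditions: (i) the bags cover all of {1, 2, 3, 4, 5, 6, 7, 8, 9, 10, 11}; (ii) for each edge, some bag contains both endpoints; (iii) the bags containing any fixed vertex form a subtree. All hold, so the decomposition is valid with width 5 − 1 = 4.

Yes; width 4.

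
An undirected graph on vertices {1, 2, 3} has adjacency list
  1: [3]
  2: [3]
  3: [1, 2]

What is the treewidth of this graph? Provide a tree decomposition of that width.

Every bag has size at most 2, so the width is 2 − 1 = 1 and tw(G) ≤ 1. Any graph with an edge has treewidth ≥ 1, and G has the edge 3–1. The upper and lower bounds meet at 1, so that is the treewidth.

Treewidth 1.
One such decomposition:
Bags: B1 = {1, 3}  B2 = {2, 3}
Tree: B1–B2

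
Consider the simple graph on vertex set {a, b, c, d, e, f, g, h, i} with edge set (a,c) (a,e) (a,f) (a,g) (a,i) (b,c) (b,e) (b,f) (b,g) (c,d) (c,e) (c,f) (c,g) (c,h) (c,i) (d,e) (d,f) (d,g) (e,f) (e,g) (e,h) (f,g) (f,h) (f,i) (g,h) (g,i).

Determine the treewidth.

A width-4 tree decomposition is:
Bags: B1 = {c, e, f, g, h}  B2 = {c, d, e, f, g}  B3 = {a, c, e, f, g}  B4 = {a, c, f, g, i}  B5 = {b, c, e, f, g}
Tree: B1–B2, B2–B3, B3–B4, B3–B5
The largest bag has 5 vertices, giving width 4; this decomposition certifies tw(G) ≤ 4. On the other hand G contains the 5-clique {c, d, e, f, g}. A clique must lie in a single bag of any decomposition, so no decomposition can have width below 4. The upper and lower bounds meet at 4, so that is the treewidth.

4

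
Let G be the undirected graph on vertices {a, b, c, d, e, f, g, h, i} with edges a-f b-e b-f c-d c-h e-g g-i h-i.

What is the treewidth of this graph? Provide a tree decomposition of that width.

Treewidth 1.
Bags: B1 = {a, f}  B2 = {b, f}  B3 = {b, e}  B4 = {e, g}  B5 = {g, i}  B6 = {h, i}  B7 = {c, h}  B8 = {c, d}
Tree: B1–B2, B2–B3, B3–B4, B4–B5, B5–B6, B6–B7, B7–B8

The largest bag has 2 vertices, giving width 1; this decomposition certifies tw(G) ≤ 1. Any graph with an edge has treewidth ≥ 1, and G has the edge a–f. Therefore the treewidth is 1.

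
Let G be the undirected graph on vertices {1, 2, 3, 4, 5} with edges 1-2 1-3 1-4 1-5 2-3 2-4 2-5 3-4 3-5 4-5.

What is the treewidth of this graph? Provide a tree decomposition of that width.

Treewidth 4.
One optimal decomposition is:
Bags: B1 = {1, 2, 3, 4, 5}
Tree: (single bag)

A single bag containing all 5 vertices is trivially a valid decomposition of width 4. Conversely, {1, 2, 3, 4, 5} is a clique of size 5, and the vertices of any clique must share a bag in every tree decomposition; so some bag has ≥ 5 vertices and tw(G) ≥ 4. Therefore the treewidth is 4.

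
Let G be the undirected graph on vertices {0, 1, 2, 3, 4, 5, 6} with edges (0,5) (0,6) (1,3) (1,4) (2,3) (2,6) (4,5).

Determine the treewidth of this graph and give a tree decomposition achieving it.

The largest bag has 3 vertices, giving width 2; this decomposition certifies tw(G) ≤ 2. For the lower bound, G contains the cycle 6–2–3–1–4–5–0–6, so G is not a forest; only forests have treewidth ≤ 1, hence tw(G) ≥ 2. Therefore the treewidth is 2.

Treewidth 2.
One such decomposition:
Bags: B1 = {2, 3, 6}  B2 = {1, 3, 6}  B3 = {1, 4, 6}  B4 = {4, 5, 6}  B5 = {0, 5, 6}
Tree: B1–B2, B2–B3, B3–B4, B4–B5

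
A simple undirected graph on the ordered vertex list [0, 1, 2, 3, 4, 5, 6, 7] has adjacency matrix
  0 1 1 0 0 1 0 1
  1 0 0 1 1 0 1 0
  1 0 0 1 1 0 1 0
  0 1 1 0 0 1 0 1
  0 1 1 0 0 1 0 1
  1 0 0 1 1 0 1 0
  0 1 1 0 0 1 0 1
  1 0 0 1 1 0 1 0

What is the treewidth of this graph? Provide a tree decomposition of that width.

Each bag holds 5 vertices, so the decomposition has width 4, which upper-bounds the treewidth. For the lower bound: the 5 vertex sets {4,7}, {5,6}, {1,3}, {2}, {0} are disjoint, each induces a connected subgraph, and every pair is joined by at least one edge of G. Contracting each set to a single vertex therefore yields K_{5} as a minor, and since treewidth is minor-monotone, tw(G) ≥ tw(K_{5}) = 4. Hence tw(G) = 4 exactly.

Treewidth 4.
One optimal decomposition is:
Bags: B1 = {1, 2, 4, 5, 7}  B2 = {1, 2, 5, 6, 7}  B3 = {1, 2, 3, 5, 7}  B4 = {0, 1, 2, 5, 7}
Tree: B1–B2, B2–B3, B3–B4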